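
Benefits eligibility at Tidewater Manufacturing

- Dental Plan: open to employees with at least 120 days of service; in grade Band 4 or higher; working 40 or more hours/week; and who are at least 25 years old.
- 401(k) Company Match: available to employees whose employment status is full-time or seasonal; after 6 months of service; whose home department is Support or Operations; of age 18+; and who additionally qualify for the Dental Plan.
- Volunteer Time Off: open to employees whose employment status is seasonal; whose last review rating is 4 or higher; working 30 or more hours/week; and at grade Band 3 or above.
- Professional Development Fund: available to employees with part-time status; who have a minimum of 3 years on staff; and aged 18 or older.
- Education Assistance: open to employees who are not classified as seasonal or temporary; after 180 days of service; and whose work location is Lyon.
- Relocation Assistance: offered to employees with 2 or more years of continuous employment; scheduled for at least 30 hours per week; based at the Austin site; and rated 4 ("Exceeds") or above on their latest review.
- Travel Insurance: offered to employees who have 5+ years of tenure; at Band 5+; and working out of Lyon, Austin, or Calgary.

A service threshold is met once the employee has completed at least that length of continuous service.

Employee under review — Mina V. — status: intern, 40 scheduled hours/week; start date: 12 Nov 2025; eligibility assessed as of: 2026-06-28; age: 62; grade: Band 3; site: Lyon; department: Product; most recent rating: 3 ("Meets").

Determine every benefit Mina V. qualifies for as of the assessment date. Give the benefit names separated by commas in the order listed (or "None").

Education Assistance

Service from 12 Nov 2025 to 2026-06-28: 228 days.
Dental Plan — service 228 days ≥ 120 days ✓; grade Band 3 < Band 4 ✗ → not eligible.
401(k) Company Match — status intern ✗ (requires full-time or seasonal) → not eligible.
Volunteer Time Off — status intern ✗ (requires seasonal) → not eligible.
Professional Development Fund — status intern ✗ (requires part-time) → not eligible.
Education Assistance — status intern ✓ (not excluded); service 228 days ≥ 180 days ✓; site Lyon ✓ → eligible.
Relocation Assistance — service 228 days < 2 years (≈730 days) ✗ → not eligible.
Travel Insurance — service 228 days < 5 years (≈1825 days) ✗ → not eligible.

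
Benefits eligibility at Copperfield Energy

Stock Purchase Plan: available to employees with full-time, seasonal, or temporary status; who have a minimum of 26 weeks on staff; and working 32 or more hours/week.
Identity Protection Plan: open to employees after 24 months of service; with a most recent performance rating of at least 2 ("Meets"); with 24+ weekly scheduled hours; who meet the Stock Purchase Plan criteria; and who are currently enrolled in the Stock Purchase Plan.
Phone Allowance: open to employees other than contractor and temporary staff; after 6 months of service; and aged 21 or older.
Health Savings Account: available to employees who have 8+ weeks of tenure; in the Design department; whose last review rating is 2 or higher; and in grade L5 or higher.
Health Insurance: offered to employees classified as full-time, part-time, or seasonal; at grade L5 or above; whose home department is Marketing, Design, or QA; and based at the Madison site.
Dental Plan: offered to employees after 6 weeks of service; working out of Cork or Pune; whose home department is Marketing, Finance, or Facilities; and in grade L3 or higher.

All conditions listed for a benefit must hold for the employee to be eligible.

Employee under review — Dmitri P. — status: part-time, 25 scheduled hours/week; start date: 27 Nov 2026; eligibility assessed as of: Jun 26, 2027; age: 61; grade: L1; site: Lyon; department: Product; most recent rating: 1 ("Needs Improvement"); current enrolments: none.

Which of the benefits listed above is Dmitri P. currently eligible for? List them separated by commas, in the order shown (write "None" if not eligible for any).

Service from 27 Nov 2026 to Jun 26, 2027: 211 days.
Stock Purchase Plan — status part-time ✗ (requires full-time, seasonal, or temporary) → not eligible.
Identity Protection Plan — service 211 days < 24 months (≈720 days) ✗ → not eligible.
Phone Allowance — status part-time ✓ (not excluded); service 211 days ≥ 6 months (≈180 days) ✓; age 61 ≥ 21 ✓ → eligible.
Health Savings Account — service 211 days ≥ 8 weeks (≈56 days) ✓; dept Product ✗ → not eligible.
Health Insurance — status part-time ✓; grade L1 < L5 ✗ → not eligible.
Dental Plan — service 211 days ≥ 6 weeks (≈42 days) ✓; site Lyon ✗ (not Cork or Pune) → not eligible.

Phone Allowance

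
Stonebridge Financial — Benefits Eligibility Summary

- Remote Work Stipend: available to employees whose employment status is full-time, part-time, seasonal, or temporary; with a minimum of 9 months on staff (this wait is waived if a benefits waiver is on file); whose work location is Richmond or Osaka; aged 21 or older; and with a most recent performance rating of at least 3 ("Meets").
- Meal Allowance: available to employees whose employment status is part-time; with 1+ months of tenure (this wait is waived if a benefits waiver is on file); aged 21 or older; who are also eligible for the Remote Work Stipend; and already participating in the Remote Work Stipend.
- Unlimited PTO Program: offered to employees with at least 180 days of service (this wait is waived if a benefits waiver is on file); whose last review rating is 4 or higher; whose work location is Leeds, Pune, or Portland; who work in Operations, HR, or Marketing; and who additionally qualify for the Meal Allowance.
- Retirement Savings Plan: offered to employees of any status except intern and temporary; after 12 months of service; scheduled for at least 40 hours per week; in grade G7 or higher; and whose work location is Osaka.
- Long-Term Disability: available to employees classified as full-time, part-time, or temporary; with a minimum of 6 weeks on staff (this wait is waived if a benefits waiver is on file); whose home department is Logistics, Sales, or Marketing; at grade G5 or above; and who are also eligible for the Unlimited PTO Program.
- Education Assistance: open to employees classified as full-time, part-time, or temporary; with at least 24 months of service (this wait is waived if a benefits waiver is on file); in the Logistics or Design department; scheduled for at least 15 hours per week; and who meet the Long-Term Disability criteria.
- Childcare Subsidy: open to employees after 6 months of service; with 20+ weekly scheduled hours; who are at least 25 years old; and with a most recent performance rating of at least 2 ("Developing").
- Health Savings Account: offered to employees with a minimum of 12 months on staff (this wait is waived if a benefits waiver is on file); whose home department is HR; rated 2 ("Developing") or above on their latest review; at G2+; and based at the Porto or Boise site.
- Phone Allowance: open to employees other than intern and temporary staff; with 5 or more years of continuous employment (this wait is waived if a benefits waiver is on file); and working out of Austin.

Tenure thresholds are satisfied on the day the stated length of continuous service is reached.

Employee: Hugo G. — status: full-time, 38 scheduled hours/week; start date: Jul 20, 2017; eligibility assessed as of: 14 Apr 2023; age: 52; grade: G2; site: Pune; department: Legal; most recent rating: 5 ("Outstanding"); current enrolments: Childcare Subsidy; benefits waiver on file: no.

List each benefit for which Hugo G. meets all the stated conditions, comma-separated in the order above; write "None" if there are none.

Childcare Subsidy

Service from Jul 20, 2017 to 14 Apr 2023: 2094 days.
Remote Work Stipend — status full-time ✓; no waiver, service 2094 days ≥ 9 months (≈270 days) ✓; site Pune ✗ (not Richmond or Osaka) → not eligible.
Meal Allowance — status full-time ✗ (requires part-time) → not eligible.
Unlimited PTO Program — no waiver, service 2094 days ≥ 180 days ✓; rating 5 ≥ 4 ✓; site Pune ✓; dept Legal ✗ → not eligible.
Retirement Savings Plan — status full-time ✓ (not excluded); service 2094 days ≥ 12 months (≈360 days) ✓; 38 hrs/wk < 40 ✗ → not eligible.
Long-Term Disability — status full-time ✓; no waiver, service 2094 days ≥ 6 weeks (≈42 days) ✓; dept Legal ✗ → not eligible.
Education Assistance — status full-time ✓; no waiver, service 2094 days ≥ 24 months (≈720 days) ✓; dept Legal ✗ → not eligible.
Childcare Subsidy — service 2094 days ≥ 6 months (≈180 days) ✓; 38 hrs/wk ≥ 20 ✓; age 52 ≥ 25 ✓; rating 5 ≥ 2 ✓ → eligible.
Health Savings Account — no waiver, service 2094 days ≥ 12 months (≈360 days) ✓; dept Legal ✗ → not eligible.
Phone Allowance — status full-time ✓ (not excluded); no waiver, service 2094 days ≥ 5 years (≈1825 days) ✓; site Pune ✗ (not Austin) → not eligible.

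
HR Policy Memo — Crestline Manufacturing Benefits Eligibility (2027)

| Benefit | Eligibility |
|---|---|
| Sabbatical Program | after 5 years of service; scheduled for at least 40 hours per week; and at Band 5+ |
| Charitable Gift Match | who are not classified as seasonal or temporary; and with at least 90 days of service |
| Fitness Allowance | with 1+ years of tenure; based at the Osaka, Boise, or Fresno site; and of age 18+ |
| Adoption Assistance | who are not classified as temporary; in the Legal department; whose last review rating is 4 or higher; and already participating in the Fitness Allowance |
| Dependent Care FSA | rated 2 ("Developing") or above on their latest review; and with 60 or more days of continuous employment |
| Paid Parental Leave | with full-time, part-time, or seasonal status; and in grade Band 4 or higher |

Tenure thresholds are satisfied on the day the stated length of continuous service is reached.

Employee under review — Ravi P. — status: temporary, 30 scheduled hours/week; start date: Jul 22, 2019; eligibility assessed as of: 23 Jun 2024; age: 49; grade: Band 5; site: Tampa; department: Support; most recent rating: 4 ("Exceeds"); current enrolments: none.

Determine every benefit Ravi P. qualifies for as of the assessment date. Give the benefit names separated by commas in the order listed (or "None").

Dependent Care FSA

Service from Jul 22, 2019 to 23 Jun 2024: 1798 days.
Sabbatical Program — service 1798 days < 5 years (≈1825 days) ✗ → not eligible.
Charitable Gift Match — status temporary ✗ (excluded) → not eligible.
Fitness Allowance — service 1798 days ≥ 1 year (≈365 days) ✓; site Tampa ✗ (not Osaka, Boise, or Fresno) → not eligible.
Adoption Assistance — status temporary ✗ (excluded) → not eligible.
Dependent Care FSA — rating 4 ≥ 2 ✓; service 1798 days ≥ 60 days ✓ → eligible.
Paid Parental Leave — status temporary ✗ (requires full-time, part-time, or seasonal) → not eligible.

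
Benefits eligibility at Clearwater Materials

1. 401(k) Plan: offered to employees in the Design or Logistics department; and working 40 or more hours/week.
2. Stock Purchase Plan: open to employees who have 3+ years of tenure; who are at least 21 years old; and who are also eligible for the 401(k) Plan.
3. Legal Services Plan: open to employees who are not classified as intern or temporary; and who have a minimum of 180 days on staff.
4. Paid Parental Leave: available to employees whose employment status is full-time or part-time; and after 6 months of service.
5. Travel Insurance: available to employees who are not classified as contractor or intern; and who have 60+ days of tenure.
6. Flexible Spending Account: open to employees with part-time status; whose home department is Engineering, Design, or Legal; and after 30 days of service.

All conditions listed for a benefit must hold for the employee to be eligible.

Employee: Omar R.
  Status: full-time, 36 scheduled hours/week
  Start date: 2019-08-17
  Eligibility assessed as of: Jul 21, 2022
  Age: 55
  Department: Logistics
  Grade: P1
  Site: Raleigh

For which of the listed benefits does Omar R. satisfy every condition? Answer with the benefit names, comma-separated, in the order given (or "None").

Service from 2019-08-17 to Jul 21, 2022: 1069 days.
401(k) Plan — dept Logistics ✓; 36 hrs/wk < 40 ✗ → not eligible.
Stock Purchase Plan — service 1069 days < 3 years (≈1095 days) ✗ → not eligible.
Legal Services Plan — status full-time ✓ (not excluded); service 1069 days ≥ 180 days ✓ → eligible.
Paid Parental Leave — status full-time ✓; service 1069 days ≥ 6 months (≈180 days) ✓ → eligible.
Travel Insurance — status full-time ✓ (not excluded); service 1069 days ≥ 60 days ✓ → eligible.
Flexible Spending Account — status full-time ✗ (requires part-time) → not eligible.

Legal Services Plan, Paid Parental Leave, Travel Insurance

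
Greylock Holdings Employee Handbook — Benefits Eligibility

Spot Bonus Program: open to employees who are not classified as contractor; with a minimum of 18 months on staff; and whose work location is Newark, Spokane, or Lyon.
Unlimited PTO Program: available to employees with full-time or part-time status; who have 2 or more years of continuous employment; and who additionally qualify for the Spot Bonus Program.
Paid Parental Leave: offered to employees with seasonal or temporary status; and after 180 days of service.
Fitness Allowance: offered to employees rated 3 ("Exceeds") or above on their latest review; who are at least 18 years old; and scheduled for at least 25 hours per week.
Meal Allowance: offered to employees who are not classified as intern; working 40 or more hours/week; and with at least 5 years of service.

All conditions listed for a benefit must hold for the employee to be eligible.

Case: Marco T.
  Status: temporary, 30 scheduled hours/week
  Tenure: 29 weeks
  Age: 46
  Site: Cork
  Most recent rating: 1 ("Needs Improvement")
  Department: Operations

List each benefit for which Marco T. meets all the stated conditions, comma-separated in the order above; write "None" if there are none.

Paid Parental Leave

Spot Bonus Program — status temporary ✓ (not excluded); service 29 weeks < 18 months (≈540 days) ✗ → not eligible.
Unlimited PTO Program — status temporary ✗ (requires full-time or part-time) → not eligible.
Paid Parental Leave — status temporary ✓; service 29 weeks ≥ 180 days ✓ → eligible.
Fitness Allowance — rating 1 < 3 ✗ → not eligible.
Meal Allowance — status temporary ✓ (not excluded); 30 hrs/wk < 40 ✗ → not eligible.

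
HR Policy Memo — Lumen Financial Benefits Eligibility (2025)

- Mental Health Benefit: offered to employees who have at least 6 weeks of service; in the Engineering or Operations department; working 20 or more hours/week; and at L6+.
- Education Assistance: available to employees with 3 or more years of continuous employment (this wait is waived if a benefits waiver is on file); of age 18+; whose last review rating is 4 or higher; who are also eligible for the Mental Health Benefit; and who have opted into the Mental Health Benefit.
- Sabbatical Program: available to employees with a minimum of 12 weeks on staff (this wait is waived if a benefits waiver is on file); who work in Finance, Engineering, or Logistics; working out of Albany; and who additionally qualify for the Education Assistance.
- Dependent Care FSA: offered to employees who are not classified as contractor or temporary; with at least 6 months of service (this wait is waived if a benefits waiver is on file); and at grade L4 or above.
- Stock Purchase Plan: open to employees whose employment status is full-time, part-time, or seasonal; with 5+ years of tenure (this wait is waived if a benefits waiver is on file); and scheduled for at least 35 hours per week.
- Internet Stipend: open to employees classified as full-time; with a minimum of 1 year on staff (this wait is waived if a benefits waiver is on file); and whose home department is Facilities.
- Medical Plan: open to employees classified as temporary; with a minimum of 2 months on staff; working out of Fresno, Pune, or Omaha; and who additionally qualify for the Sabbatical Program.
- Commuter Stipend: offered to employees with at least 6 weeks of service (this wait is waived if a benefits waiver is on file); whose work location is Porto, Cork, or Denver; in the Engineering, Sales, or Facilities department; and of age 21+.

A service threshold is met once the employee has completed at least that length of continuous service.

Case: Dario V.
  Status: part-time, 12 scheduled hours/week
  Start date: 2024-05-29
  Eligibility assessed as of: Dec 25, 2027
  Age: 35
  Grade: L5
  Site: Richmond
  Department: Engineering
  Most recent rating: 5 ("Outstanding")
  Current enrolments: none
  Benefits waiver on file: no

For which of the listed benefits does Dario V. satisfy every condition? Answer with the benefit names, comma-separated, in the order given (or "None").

Service from 2024-05-29 to Dec 25, 2027: 1305 days.
Mental Health Benefit — service 1305 days ≥ 6 weeks (≈42 days) ✓; dept Engineering ✓; 12 hrs/wk < 20 ✗ → not eligible.
Education Assistance — no waiver, service 1305 days ≥ 3 years (≈1095 days) ✓; age 35 ≥ 18 ✓; rating 5 ≥ 4 ✓; not eligible for Mental Health Benefit ✗ → not eligible.
Sabbatical Program — no waiver, service 1305 days ≥ 12 weeks (≈84 days) ✓; dept Engineering ✓; site Richmond ✗ (not Albany) → not eligible.
Dependent Care FSA — status part-time ✓ (not excluded); no waiver, service 1305 days ≥ 6 months (≈180 days) ✓; grade L5 ≥ L4 ✓ → eligible.
Stock Purchase Plan — status part-time ✓; no waiver, service 1305 days < 5 years (≈1825 days) ✗ → not eligible.
Internet Stipend — status part-time ✗ (requires full-time) → not eligible.
Medical Plan — status part-time ✗ (requires temporary) → not eligible.
Commuter Stipend — no waiver, service 1305 days ≥ 6 weeks (≈42 days) ✓; site Richmond ✗ (not Porto, Cork, or Denver) → not eligible.

Dependent Care FSA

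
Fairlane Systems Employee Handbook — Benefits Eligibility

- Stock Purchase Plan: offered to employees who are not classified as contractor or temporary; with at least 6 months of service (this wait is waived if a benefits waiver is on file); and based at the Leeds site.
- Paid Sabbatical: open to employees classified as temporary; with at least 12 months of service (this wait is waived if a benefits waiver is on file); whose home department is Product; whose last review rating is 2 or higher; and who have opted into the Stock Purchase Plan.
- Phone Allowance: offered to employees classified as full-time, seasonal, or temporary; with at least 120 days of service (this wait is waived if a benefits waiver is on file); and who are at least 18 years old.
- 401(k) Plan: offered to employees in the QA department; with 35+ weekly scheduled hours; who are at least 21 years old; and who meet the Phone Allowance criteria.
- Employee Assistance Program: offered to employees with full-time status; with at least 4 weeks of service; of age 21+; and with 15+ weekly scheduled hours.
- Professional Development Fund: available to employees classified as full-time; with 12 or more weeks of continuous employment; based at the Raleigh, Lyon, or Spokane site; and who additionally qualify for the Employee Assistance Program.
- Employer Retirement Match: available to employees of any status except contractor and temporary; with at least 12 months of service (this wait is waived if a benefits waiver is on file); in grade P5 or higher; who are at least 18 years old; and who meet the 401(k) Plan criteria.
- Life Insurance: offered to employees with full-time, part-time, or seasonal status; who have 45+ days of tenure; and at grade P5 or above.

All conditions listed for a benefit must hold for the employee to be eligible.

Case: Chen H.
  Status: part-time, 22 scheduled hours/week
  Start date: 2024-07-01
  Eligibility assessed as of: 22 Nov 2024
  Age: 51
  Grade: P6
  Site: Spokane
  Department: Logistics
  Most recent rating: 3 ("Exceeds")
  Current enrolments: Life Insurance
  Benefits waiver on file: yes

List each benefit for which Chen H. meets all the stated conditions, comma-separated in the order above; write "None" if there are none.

Service from 2024-07-01 to 22 Nov 2024: 144 days.
Stock Purchase Plan — status part-time ✓ (not excluded); benefits waiver on file ✓; site Spokane ✗ (not Leeds) → not eligible.
Paid Sabbatical — status part-time ✗ (requires temporary) → not eligible.
Phone Allowance — status part-time ✗ (requires full-time, seasonal, or temporary) → not eligible.
401(k) Plan — dept Logistics ✗ → not eligible.
Employee Assistance Program — status part-time ✗ (requires full-time) → not eligible.
Professional Development Fund — status part-time ✗ (requires full-time) → not eligible.
Employer Retirement Match — status part-time ✓ (not excluded); benefits waiver on file ✓; grade P6 ≥ P5 ✓; age 51 ≥ 18 ✓; not eligible for 401(k) Plan ✗ → not eligible.
Life Insurance — status part-time ✓; service 144 days ≥ 45 days ✓; grade P6 ≥ P5 ✓ → eligible.

Life Insurance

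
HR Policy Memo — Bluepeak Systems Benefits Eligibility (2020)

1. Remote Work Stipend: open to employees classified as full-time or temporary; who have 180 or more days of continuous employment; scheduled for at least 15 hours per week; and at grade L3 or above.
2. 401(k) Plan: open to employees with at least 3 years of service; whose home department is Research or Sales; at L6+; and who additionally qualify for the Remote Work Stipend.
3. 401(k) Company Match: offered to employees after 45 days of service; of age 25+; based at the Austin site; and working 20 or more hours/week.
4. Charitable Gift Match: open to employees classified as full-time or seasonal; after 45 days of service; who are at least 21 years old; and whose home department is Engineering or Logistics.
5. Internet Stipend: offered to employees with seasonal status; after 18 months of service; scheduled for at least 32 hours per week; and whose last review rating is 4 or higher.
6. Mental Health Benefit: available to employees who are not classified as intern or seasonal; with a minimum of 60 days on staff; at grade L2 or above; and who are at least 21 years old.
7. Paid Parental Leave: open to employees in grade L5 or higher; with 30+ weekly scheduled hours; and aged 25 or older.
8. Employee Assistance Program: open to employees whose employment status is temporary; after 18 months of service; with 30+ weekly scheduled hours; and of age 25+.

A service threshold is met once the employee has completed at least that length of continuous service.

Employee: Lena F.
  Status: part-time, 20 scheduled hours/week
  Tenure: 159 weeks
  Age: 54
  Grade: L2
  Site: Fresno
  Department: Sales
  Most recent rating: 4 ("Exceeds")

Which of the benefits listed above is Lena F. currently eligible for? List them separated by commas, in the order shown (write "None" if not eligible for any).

Remote Work Stipend — status part-time ✗ (requires full-time or temporary) → not eligible.
401(k) Plan — service 159 weeks ≥ 3 years (≈1095 days) ✓; dept Sales ✓; grade L2 < L6 ✗ → not eligible.
401(k) Company Match — service 159 weeks ≥ 45 days ✓; age 54 ≥ 25 ✓; site Fresno ✗ (not Austin) → not eligible.
Charitable Gift Match — status part-time ✗ (requires full-time or seasonal) → not eligible.
Internet Stipend — status part-time ✗ (requires seasonal) → not eligible.
Mental Health Benefit — status part-time ✓ (not excluded); service 159 weeks ≥ 60 days ✓; grade L2 ≥ L2 ✓; age 54 ≥ 21 ✓ → eligible.
Paid Parental Leave — grade L2 < L5 ✗ → not eligible.
Employee Assistance Program — status part-time ✗ (requires temporary) → not eligible.

Mental Health Benefit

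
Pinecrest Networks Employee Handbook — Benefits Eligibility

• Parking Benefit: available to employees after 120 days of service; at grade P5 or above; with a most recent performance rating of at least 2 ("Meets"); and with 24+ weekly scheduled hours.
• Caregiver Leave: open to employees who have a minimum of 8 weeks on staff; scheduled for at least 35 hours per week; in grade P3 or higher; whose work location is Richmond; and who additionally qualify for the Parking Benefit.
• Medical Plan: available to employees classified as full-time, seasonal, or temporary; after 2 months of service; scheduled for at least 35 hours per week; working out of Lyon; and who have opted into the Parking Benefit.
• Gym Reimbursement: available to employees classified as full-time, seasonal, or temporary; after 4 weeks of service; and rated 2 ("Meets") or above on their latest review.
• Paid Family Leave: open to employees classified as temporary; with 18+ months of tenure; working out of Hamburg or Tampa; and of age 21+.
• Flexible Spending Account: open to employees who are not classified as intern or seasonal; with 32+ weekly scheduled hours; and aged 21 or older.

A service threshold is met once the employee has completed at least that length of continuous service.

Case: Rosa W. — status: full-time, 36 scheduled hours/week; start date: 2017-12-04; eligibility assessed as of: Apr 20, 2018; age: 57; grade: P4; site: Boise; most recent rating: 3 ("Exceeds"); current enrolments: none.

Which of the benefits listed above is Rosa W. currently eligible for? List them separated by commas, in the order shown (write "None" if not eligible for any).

Gym Reimbursement, Flexible Spending Account

Service from 2017-12-04 to Apr 20, 2018: 137 days.
Parking Benefit — service 137 days ≥ 120 days ✓; grade P4 < P5 ✗ → not eligible.
Caregiver Leave — service 137 days ≥ 8 weeks (≈56 days) ✓; 36 hrs/wk ≥ 35 ✓; grade P4 ≥ P3 ✓; site Boise ✗ (not Richmond) → not eligible.
Medical Plan — status full-time ✓; service 137 days ≥ 2 months (≈60 days) ✓; 36 hrs/wk ≥ 35 ✓; site Boise ✗ (not Lyon) → not eligible.
Gym Reimbursement — status full-time ✓; service 137 days ≥ 4 weeks (≈28 days) ✓; rating 3 ≥ 2 ✓ → eligible.
Paid Family Leave — status full-time ✗ (requires temporary) → not eligible.
Flexible Spending Account — status full-time ✓ (not excluded); 36 hrs/wk ≥ 32 ✓; age 57 ≥ 21 ✓ → eligible.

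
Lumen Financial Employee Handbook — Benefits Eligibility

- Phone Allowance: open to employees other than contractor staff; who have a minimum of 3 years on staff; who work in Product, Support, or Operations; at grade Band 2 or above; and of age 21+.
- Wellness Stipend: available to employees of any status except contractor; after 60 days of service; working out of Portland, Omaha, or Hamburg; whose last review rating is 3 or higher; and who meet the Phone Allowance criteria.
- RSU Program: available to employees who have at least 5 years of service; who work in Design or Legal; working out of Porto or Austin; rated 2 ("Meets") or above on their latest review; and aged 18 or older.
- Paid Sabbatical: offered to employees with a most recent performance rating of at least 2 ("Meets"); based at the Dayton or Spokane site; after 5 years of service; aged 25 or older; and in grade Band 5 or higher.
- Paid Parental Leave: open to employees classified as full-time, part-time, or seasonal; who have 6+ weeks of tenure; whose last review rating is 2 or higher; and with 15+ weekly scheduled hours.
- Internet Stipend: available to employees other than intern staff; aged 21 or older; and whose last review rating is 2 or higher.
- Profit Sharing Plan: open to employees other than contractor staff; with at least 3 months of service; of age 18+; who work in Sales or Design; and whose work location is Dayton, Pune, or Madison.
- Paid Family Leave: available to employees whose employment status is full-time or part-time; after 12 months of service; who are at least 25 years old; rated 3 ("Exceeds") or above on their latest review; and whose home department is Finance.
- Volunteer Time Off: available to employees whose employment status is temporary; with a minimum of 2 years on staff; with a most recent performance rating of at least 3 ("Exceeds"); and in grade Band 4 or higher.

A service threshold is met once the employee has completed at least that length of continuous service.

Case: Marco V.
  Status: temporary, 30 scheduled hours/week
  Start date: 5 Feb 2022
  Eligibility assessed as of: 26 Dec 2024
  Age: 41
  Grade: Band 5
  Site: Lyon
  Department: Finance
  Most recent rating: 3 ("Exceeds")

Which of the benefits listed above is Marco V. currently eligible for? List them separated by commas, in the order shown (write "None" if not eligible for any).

Service from 5 Feb 2022 to 26 Dec 2024: 1055 days.
Phone Allowance — status temporary ✓ (not excluded); service 1055 days < 3 years (≈1095 days) ✗ → not eligible.
Wellness Stipend — status temporary ✓ (not excluded); service 1055 days ≥ 60 days ✓; site Lyon ✗ (not Portland, Omaha, or Hamburg) → not eligible.
RSU Program — service 1055 days < 5 years (≈1825 days) ✗ → not eligible.
Paid Sabbatical — rating 3 ≥ 2 ✓; site Lyon ✗ (not Dayton or Spokane) → not eligible.
Paid Parental Leave — status temporary ✗ (requires full-time, part-time, or seasonal) → not eligible.
Internet Stipend — status temporary ✓ (not excluded); age 41 ≥ 21 ✓; rating 3 ≥ 2 ✓ → eligible.
Profit Sharing Plan — status temporary ✓ (not excluded); service 1055 days ≥ 3 months (≈90 days) ✓; age 41 ≥ 18 ✓; dept Finance ✗ → not eligible.
Paid Family Leave — status temporary ✗ (requires full-time or part-time) → not eligible.
Volunteer Time Off — status temporary ✓; service 1055 days ≥ 2 years (≈730 days) ✓; rating 3 ≥ 3 ✓; grade Band 5 ≥ Band 4 ✓ → eligible.

Internet Stipend, Volunteer Time Off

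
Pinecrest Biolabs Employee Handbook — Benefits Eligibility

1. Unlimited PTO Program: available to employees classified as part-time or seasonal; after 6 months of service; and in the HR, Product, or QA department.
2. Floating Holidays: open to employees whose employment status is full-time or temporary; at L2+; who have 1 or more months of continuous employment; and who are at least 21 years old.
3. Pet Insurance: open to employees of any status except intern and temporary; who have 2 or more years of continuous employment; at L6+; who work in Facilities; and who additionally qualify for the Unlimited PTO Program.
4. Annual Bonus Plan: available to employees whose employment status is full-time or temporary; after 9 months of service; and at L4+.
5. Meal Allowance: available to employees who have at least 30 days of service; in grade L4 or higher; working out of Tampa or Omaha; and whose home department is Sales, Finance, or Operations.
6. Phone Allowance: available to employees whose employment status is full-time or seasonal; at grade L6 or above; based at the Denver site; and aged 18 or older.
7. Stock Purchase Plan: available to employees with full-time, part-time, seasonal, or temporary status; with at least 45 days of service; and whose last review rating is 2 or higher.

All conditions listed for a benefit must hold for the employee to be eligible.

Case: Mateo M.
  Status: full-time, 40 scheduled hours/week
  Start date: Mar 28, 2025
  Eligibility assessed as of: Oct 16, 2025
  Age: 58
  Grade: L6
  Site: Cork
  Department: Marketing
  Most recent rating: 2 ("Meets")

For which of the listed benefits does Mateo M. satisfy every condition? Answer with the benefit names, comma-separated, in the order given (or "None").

Service from Mar 28, 2025 to Oct 16, 2025: 202 days.
Unlimited PTO Program — status full-time ✗ (requires part-time or seasonal) → not eligible.
Floating Holidays — status full-time ✓; grade L6 ≥ L2 ✓; service 202 days ≥ 1 month (≈30 days) ✓; age 58 ≥ 21 ✓ → eligible.
Pet Insurance — status full-time ✓ (not excluded); service 202 days < 2 years (≈730 days) ✗ → not eligible.
Annual Bonus Plan — status full-time ✓; service 202 days < 9 months (≈270 days) ✗ → not eligible.
Meal Allowance — service 202 days ≥ 30 days ✓; grade L6 ≥ L4 ✓; site Cork ✗ (not Tampa or Omaha) → not eligible.
Phone Allowance — status full-time ✓; grade L6 ≥ L6 ✓; site Cork ✗ (not Denver) → not eligible.
Stock Purchase Plan — status full-time ✓; service 202 days ≥ 45 days ✓; rating 2 ≥ 2 ✓ → eligible.

Floating Holidays, Stock Purchase Plan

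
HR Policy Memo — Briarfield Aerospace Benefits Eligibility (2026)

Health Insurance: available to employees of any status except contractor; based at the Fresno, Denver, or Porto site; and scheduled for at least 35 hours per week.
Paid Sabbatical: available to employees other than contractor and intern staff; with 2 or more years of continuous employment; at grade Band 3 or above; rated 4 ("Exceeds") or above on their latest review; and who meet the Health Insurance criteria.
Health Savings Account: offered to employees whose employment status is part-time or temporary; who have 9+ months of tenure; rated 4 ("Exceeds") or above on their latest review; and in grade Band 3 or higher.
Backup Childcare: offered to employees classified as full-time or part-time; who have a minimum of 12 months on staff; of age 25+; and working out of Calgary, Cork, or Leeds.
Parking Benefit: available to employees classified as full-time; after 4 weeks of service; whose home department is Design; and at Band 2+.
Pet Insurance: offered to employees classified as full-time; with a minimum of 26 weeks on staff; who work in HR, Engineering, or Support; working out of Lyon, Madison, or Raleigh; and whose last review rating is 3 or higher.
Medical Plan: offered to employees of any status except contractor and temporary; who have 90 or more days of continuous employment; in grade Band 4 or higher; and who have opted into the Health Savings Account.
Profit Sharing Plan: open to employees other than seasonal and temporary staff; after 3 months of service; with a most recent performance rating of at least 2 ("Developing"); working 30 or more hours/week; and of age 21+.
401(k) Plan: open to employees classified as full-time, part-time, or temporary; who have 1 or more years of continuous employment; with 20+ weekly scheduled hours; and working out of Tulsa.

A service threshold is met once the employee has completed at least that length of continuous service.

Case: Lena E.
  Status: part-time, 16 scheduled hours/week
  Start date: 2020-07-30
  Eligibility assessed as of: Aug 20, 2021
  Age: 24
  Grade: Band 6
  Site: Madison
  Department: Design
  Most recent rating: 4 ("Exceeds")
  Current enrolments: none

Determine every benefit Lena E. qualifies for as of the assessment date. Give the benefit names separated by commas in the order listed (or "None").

Health Savings Account

Service from 2020-07-30 to Aug 20, 2021: 386 days.
Health Insurance — status part-time ✓ (not excluded); site Madison ✗ (not Fresno, Denver, or Porto) → not eligible.
Paid Sabbatical — status part-time ✓ (not excluded); service 386 days < 2 years (≈730 days) ✗ → not eligible.
Health Savings Account — status part-time ✓; service 386 days ≥ 9 months (≈270 days) ✓; rating 4 ≥ 4 ✓; grade Band 6 ≥ Band 3 ✓ → eligible.
Backup Childcare — status part-time ✓; service 386 days ≥ 12 months (≈360 days) ✓; age 24 < 25 ✗ → not eligible.
Parking Benefit — status part-time ✗ (requires full-time) → not eligible.
Pet Insurance — status part-time ✗ (requires full-time) → not eligible.
Medical Plan — status part-time ✓ (not excluded); service 386 days ≥ 90 days ✓; grade Band 6 ≥ Band 4 ✓; not enrolled in Health Savings Account ✗ → not eligible.
Profit Sharing Plan — status part-time ✓ (not excluded); service 386 days ≥ 3 months (≈90 days) ✓; rating 4 ≥ 2 ✓; 16 hrs/wk < 30 ✗ → not eligible.
401(k) Plan — status part-time ✓; service 386 days ≥ 1 year (≈365 days) ✓; 16 hrs/wk < 20 ✗ → not eligible.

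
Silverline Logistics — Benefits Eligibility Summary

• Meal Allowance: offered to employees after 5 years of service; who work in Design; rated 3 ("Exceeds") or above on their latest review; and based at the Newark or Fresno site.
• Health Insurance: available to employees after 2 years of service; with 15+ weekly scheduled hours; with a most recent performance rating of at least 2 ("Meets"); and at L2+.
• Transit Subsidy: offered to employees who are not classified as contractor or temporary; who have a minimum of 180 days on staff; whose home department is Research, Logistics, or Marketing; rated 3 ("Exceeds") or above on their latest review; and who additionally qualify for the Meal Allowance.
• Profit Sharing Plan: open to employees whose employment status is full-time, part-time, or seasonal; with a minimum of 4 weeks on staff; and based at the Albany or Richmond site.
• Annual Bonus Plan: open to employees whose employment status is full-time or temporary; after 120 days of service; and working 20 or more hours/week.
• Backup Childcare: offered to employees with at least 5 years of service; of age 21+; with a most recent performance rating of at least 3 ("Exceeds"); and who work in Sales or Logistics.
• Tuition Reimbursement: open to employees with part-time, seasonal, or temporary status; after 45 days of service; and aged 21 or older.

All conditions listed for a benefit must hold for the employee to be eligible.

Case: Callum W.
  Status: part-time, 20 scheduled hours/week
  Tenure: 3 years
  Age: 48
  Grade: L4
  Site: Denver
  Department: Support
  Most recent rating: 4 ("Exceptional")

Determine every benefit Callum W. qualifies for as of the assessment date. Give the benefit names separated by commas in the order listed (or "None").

Meal Allowance — service 3 years < 5 years ✗ → not eligible.
Health Insurance — service 3 years ≥ 2 years ✓; 20 hrs/wk ≥ 15 ✓; rating 4 ≥ 2 ✓; grade L4 ≥ L2 ✓ → eligible.
Transit Subsidy — status part-time ✓ (not excluded); service 3 years ≥ 180 days ✓; dept Support ✗ → not eligible.
Profit Sharing Plan — status part-time ✓; service 3 years ≥ 4 weeks (≈28 days) ✓; site Denver ✗ (not Albany or Richmond) → not eligible.
Annual Bonus Plan — status part-time ✗ (requires full-time or temporary) → not eligible.
Backup Childcare — service 3 years < 5 years ✗ → not eligible.
Tuition Reimbursement — status part-time ✓; service 3 years ≥ 45 days ✓; age 48 ≥ 21 ✓ → eligible.

Health Insurance, Tuition Reimbursement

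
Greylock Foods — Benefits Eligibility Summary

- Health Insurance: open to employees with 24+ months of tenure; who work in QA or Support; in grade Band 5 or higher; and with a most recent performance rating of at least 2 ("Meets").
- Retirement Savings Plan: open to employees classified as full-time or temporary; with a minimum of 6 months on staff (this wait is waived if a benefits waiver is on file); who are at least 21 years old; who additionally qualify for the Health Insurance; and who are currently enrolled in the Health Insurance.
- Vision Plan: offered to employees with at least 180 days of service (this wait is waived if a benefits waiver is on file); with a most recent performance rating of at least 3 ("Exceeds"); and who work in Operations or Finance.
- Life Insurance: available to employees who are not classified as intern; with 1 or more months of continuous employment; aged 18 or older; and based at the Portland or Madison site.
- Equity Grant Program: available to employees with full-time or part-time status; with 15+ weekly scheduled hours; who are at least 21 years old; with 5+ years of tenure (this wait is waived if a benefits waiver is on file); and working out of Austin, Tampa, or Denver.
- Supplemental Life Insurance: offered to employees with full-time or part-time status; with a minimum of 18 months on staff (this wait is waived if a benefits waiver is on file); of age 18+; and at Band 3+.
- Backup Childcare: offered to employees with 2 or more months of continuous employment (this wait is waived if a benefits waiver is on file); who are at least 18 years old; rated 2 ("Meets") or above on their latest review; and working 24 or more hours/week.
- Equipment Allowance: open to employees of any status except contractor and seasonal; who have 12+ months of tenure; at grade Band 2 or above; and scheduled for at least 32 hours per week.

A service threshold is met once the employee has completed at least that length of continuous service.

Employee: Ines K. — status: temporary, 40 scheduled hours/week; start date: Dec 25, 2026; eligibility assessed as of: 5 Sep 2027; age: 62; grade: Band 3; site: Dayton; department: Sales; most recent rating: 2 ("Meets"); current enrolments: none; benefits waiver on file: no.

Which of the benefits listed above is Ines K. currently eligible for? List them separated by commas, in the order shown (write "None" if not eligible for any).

Service from Dec 25, 2026 to 5 Sep 2027: 254 days.
Health Insurance — service 254 days < 24 months (≈720 days) ✗ → not eligible.
Retirement Savings Plan — status temporary ✓; no waiver, service 254 days ≥ 6 months (≈180 days) ✓; age 62 ≥ 21 ✓; not eligible for Health Insurance ✗ → not eligible.
Vision Plan — no waiver, service 254 days ≥ 180 days ✓; rating 2 < 3 ✗ → not eligible.
Life Insurance — status temporary ✓ (not excluded); service 254 days ≥ 1 month (≈30 days) ✓; age 62 ≥ 18 ✓; site Dayton ✗ (not Portland or Madison) → not eligible.
Equity Grant Program — status temporary ✗ (requires full-time or part-time) → not eligible.
Supplemental Life Insurance — status temporary ✗ (requires full-time or part-time) → not eligible.
Backup Childcare — no waiver, service 254 days ≥ 2 months (≈60 days) ✓; age 62 ≥ 18 ✓; rating 2 ≥ 2 ✓; 40 hrs/wk ≥ 24 ✓ → eligible.
Equipment Allowance — status temporary ✓ (not excluded); service 254 days < 12 months (≈360 days) ✗ → not eligible.

Backup Childcare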